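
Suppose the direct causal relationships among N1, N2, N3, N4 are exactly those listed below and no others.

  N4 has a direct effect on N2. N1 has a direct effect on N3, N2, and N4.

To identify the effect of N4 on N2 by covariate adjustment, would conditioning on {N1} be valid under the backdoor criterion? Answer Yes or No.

Backdoor paths from N4 to N2 (paths whose first edge points into N4):
  P1: N4 <- N1 -> N2
Condition 1 (no descendant of N4 in the set): holds — descendants of N4 are {N2}; none are in {N1}.
Condition 2 (every backdoor path blocked by {N1}):
  P1: blocked at fork node N1 ∈ conditioning set.
{N1} satisfies the backdoor criterion.

Yes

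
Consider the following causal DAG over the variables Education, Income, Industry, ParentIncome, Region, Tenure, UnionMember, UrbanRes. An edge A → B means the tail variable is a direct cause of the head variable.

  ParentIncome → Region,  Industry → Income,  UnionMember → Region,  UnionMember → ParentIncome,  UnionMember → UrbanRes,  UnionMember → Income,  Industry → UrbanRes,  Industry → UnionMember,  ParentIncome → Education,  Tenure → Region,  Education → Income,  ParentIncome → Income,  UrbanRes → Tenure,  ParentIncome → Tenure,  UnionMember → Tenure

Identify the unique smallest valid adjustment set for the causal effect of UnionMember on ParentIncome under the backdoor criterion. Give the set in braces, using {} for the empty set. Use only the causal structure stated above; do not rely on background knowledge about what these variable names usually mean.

{}

Variables eligible for adjustment (non-descendants of UnionMember, excluding UnionMember and ParentIncome): {Industry}.
Backdoor paths from UnionMember to ParentIncome:
  P1: UnionMember <- Industry -> UrbanRes -> Tenure <- ParentIncome
  P2: UnionMember <- Industry -> UrbanRes -> Tenure -> Region <- ParentIncome
  P3: UnionMember <- Industry -> Income <- ParentIncome
  P4: UnionMember <- Industry -> Income <- Education <- ParentIncome
Each backdoor path contains an unconditioned collider, so every path is already blocked with the empty conditioning set:
  P1: blocked at collider Tenure (neither it nor any descendant is in the conditioning set).
  P2: blocked at collider Region (neither it nor any descendant is in the conditioning set).
  P3: blocked at collider Income (neither it nor any descendant is in the conditioning set).
  P4: blocked at collider Income (neither it nor any descendant is in the conditioning set).
The empty set is therefore the unique smallest valid set.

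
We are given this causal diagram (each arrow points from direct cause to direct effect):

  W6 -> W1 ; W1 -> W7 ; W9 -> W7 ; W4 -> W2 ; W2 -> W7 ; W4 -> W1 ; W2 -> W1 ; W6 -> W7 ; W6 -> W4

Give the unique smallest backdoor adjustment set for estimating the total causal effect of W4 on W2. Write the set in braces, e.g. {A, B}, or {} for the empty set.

{}

Variables eligible for adjustment (non-descendants of W4, excluding W4 and W2): {W6, W9}.
Backdoor paths from W4 to W2:
  P1: W4 <- W6 -> W1 <- W2
  P2: W4 <- W6 -> W1 -> W7 <- W2
  P3: W4 <- W6 -> W7 <- W2
  P4: W4 <- W6 -> W7 <- W1 <- W2
Each backdoor path contains an unconditioned collider, so every path is already blocked with the empty conditioning set:
  P1: blocked at collider W1 (neither it nor any descendant is in the conditioning set).
  P2: blocked at collider W7 (neither it nor any descendant is in the conditioning set).
  P3: blocked at collider W7 (neither it nor any descendant is in the conditioning set).
  P4: blocked at collider W7 (neither it nor any descendant is in the conditioning set).
The empty set is therefore the unique smallest valid set.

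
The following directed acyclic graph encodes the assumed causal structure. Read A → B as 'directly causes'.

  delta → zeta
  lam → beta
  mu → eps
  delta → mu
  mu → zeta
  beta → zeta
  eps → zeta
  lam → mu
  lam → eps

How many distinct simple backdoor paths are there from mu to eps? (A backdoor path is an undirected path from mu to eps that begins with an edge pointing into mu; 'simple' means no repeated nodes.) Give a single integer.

4

A backdoor path from mu to eps is any simple undirected path whose first edge points into mu (i.e. leaves mu via a parent).
Parents of mu: {delta, lam}.
Enumerating:
  P1: mu <- lam -> beta -> zeta <- eps
  P2: mu <- lam -> eps
  P3: mu <- delta -> zeta <- beta <- lam -> eps
  P4: mu <- delta -> zeta <- eps
That exhausts the simple backdoor paths. Count: 4.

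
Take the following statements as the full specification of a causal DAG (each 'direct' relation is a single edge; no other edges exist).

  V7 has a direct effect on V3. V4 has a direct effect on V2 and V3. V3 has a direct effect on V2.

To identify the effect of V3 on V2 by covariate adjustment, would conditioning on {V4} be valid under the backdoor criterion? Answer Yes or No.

Yes

Backdoor paths from V3 to V2 (paths whose first edge points into V3):
  P1: V3 <- V4 -> V2
Condition 1 (no descendant of V3 in the set): holds — descendants of V3 are {V2}; none are in {V4}.
Condition 2 (every backdoor path blocked by {V4}):
  P1: blocked at fork node V4 ∈ conditioning set.
{V4} satisfies the backdoor criterion.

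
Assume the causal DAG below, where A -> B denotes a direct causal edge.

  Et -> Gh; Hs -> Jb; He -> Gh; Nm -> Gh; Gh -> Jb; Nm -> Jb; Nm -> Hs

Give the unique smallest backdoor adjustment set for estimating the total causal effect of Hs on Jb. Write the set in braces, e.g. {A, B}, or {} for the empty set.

{Nm}

Variables eligible for adjustment (non-descendants of Hs, excluding Hs and Jb): {Et, Gh, He, Nm}.
Backdoor paths from Hs to Jb:
  P1: Hs <- Nm -> Gh -> Jb
  P2: Hs <- Nm -> Jb
The empty set is not sufficient: P1 (Hs <- Nm -> Gh -> Jb) has no collider blocking it and no conditioned non-collider, so it is open.
Try {Nm}:
  P1: blocked at fork node Nm ∈ conditioning set.
  P2: blocked at fork node Nm ∈ conditioning set.
{Nm} contains no descendant of Hs and blocks every backdoor path.
No other singleton works — e.g. {Et} leaves P1 open — so {Nm} is the unique smallest valid adjustment set.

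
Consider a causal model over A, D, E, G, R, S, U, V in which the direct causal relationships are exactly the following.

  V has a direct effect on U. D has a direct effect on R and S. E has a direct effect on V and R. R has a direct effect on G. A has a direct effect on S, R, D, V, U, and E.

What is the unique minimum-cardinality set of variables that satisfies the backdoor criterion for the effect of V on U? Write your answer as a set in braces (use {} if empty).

Variables eligible for adjustment (non-descendants of V, excluding V and U): {A, D, E, G, R, S}.
Backdoor paths from V to U:
  P1: V <- A -> U
  P2: V <- E <- A -> U
  P3: V <- E -> R <- A -> U
  P4: V <- E -> R <- D <- A -> U
  P5: V <- E -> R <- D -> S <- A -> U
The empty set is not sufficient: P1 (V <- A -> U) has no collider blocking it and no conditioned non-collider, so it is open.
Try {A}:
  P1: blocked at fork node A ∈ conditioning set.
  P2: blocked at fork node A ∈ conditioning set.
  P3: blocked at collider R (neither it nor any descendant is in the conditioning set).
  P4: blocked at collider R (neither it nor any descendant is in the conditioning set).
  P5: blocked at collider R (neither it nor any descendant is in the conditioning set).
{A} contains no descendant of V and blocks every backdoor path.
No other singleton works — e.g. {E} leaves P1 open — so {A} is the unique smallest valid adjustment set.

{A}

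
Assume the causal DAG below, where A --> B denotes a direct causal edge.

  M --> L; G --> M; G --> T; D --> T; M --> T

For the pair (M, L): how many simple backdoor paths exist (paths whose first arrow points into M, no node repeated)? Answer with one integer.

0

A backdoor path from M to L is any simple undirected path whose first edge points into M (i.e. leaves M via a parent).
Parents of M: {G}.
No simple path from any parent of M reaches L without revisiting M, so there are no backdoor paths.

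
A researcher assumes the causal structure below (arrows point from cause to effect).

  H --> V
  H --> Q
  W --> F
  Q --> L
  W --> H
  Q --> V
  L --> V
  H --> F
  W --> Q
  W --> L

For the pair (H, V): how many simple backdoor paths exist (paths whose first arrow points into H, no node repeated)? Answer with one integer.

A backdoor path from H to V is any simple undirected path whose first edge points into H (i.e. leaves H via a parent).
Parents of H: {W}.
Enumerating:
  P1: H <- W -> Q -> L -> V
  P2: H <- W -> Q -> V
  P3: H <- W -> L <- Q -> V
  P4: H <- W -> L -> V
That exhausts the simple backdoor paths. Count: 4.

4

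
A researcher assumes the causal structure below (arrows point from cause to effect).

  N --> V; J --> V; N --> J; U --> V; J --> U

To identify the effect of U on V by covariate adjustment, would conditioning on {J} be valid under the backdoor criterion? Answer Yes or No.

Yes

Backdoor paths from U to V (paths whose first edge points into U):
  P1: U <- J <- N -> V
  P2: U <- J -> V
Condition 1 (no descendant of U in the set): holds — descendants of U are {V}; none are in {J}.
Condition 2 (every backdoor path blocked by {J}):
  P1: blocked at chain node J ∈ conditioning set.
  P2: blocked at fork node J ∈ conditioning set.
{J} satisfies the backdoor criterion.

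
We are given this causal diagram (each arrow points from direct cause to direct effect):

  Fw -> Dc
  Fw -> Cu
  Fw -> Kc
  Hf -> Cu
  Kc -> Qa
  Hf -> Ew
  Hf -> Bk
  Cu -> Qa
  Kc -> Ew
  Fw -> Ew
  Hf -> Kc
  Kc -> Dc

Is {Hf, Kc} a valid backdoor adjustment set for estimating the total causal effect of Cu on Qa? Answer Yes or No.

Yes

Backdoor paths from Cu to Qa (paths whose first edge points into Cu):
  P1: Cu <- Fw -> Kc -> Qa
  P2: Cu <- Fw -> Ew <- Hf -> Kc -> Qa
  P3: Cu <- Fw -> Ew <- Kc -> Qa
  P4: Cu <- Fw -> Dc <- Kc -> Qa
  P5: Cu <- Hf -> Kc -> Qa
  P6: Cu <- Hf -> Ew <- Fw -> Kc -> Qa
  P7: Cu <- Hf -> Ew <- Fw -> Dc <- Kc -> Qa
  P8: Cu <- Hf -> Ew <- Kc -> Qa
Condition 1 (no descendant of Cu in the set): holds — descendants of Cu are {Qa}; none are in {Hf, Kc}.
Condition 2 (every backdoor path blocked by {Hf, Kc}):
  P1: blocked at chain node Kc ∈ conditioning set.
  P2: blocked at collider Ew (neither it nor any descendant is in the conditioning set).
  P3: blocked at collider Ew (neither it nor any descendant is in the conditioning set).
  P4: blocked at collider Dc (neither it nor any descendant is in the conditioning set).
  P5: blocked at fork node Hf ∈ conditioning set.
  P6: blocked at fork node Hf ∈ conditioning set.
  P7: blocked at fork node Hf ∈ conditioning set.
  P8: blocked at fork node Hf ∈ conditioning set.
{Hf, Kc} satisfies the backdoor criterion.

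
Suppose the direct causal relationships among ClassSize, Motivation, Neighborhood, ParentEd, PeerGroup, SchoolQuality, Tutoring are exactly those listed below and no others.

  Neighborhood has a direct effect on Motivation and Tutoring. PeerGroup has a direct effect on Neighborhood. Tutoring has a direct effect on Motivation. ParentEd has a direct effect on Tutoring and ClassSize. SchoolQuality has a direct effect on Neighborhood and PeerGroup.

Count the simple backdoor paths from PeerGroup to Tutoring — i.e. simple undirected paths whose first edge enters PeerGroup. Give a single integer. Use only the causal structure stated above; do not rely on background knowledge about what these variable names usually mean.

A backdoor path from PeerGroup to Tutoring is any simple undirected path whose first edge points into PeerGroup (i.e. leaves PeerGroup via a parent).
Parents of PeerGroup: {SchoolQuality}.
Enumerating:
  P1: PeerGroup <- SchoolQuality -> Neighborhood -> Tutoring
  P2: PeerGroup <- SchoolQuality -> Neighborhood -> Motivation <- Tutoring
That exhausts the simple backdoor paths. Count: 2.

2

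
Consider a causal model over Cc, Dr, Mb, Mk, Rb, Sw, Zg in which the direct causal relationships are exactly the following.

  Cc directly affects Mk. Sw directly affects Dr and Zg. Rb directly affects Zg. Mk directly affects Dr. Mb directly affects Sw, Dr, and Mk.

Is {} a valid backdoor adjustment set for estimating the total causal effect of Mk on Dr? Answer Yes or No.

No

Backdoor paths from Mk to Dr (paths whose first edge points into Mk):
  P1: Mk <- Mb -> Sw -> Dr
  P2: Mk <- Mb -> Dr
Condition 1 (no descendant of Mk in the set): holds — descendants of Mk are {Dr}; none are in {}.
Condition 2 (every backdoor path blocked by {}):
  P1: open — no interior node is in the conditioning set.
  P2: open — no interior node is in the conditioning set.
{} does not satisfy the backdoor criterion.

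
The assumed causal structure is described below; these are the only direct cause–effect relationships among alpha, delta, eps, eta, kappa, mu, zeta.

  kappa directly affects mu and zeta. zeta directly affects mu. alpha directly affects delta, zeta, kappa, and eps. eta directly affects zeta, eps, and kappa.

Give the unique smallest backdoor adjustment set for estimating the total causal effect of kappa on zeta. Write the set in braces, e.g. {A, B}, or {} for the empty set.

{alpha, eta}

Variables eligible for adjustment (non-descendants of kappa, excluding kappa and zeta): {alpha, delta, eps, eta}.
Backdoor paths from kappa to zeta:
  P1: kappa <- alpha -> eps <- eta -> zeta
  P2: kappa <- alpha -> zeta
  P3: kappa <- eta -> eps <- alpha -> zeta
  P4: kappa <- eta -> zeta
The empty set is not sufficient: P2 (kappa <- alpha -> zeta) has no collider blocking it and no conditioned non-collider, so it is open.
Try {alpha, eta}:
  P1: blocked at fork node alpha ∈ conditioning set.
  P2: blocked at fork node alpha ∈ conditioning set.
  P3: blocked at fork node eta ∈ conditioning set.
  P4: blocked at fork node eta ∈ conditioning set.
{alpha, eta} contains no descendant of kappa and blocks every backdoor path.
Every element of {alpha, eta} is needed (dropping alpha leaves P2 open; dropping eta leaves P4 open), so no proper subset is valid.
Among all size-2 subsets of the eligible variables, only {alpha, eta} blocks every backdoor path, so it is the unique smallest valid adjustment set.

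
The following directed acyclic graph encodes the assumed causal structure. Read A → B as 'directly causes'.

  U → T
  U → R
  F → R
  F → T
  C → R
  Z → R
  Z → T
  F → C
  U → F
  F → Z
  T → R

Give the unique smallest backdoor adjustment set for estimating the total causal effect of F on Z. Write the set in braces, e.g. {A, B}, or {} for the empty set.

{}

Variables eligible for adjustment (non-descendants of F, excluding F and Z): {U}.
Backdoor paths from F to Z:
  P1: F <- U -> T <- Z
  P2: F <- U -> T -> R <- Z
  P3: F <- U -> R <- Z
  P4: F <- U -> R <- T <- Z
Each backdoor path contains an unconditioned collider, so every path is already blocked with the empty conditioning set:
  P1: blocked at collider T (neither it nor any descendant is in the conditioning set).
  P2: blocked at collider R (neither it nor any descendant is in the conditioning set).
  P3: blocked at collider R (neither it nor any descendant is in the conditioning set).
  P4: blocked at collider R (neither it nor any descendant is in the conditioning set).
The empty set is therefore the unique smallest valid set.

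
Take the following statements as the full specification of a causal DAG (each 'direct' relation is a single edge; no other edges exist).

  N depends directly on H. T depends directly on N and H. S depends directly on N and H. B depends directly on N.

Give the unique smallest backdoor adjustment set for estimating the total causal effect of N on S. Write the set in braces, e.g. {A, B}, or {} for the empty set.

{H}

Variables eligible for adjustment (non-descendants of N, excluding N and S): {H}.
Backdoor paths from N to S:
  P1: N <- H -> S
The empty set is not sufficient: P1 (N <- H -> S) has no collider blocking it and no conditioned non-collider, so it is open.
Try {H}:
  P1: blocked at fork node H ∈ conditioning set.
{H} contains no descendant of N and blocks every backdoor path.
{H} is the unique smallest valid adjustment set.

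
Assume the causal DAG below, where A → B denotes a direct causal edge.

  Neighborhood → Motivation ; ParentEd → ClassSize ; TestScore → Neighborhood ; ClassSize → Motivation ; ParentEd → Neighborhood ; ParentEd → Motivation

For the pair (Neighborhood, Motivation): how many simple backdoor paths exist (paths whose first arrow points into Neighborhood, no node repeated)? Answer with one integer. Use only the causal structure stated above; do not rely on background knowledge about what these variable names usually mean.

2

A backdoor path from Neighborhood to Motivation is any simple undirected path whose first edge points into Neighborhood (i.e. leaves Neighborhood via a parent).
Parents of Neighborhood: {ParentEd, TestScore}.
Enumerating:
  P1: Neighborhood <- ParentEd -> ClassSize -> Motivation
  P2: Neighborhood <- ParentEd -> Motivation
That exhausts the simple backdoor paths. Count: 2.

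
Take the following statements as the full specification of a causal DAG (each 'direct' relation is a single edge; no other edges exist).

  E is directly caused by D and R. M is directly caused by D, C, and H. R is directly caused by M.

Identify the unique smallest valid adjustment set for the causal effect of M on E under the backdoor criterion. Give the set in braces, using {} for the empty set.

{D}

Variables eligible for adjustment (non-descendants of M, excluding M and E): {C, D, H}.
Backdoor paths from M to E:
  P1: M <- D -> E
The empty set is not sufficient: P1 (M <- D -> E) has no collider blocking it and no conditioned non-collider, so it is open.
Try {D}:
  P1: blocked at fork node D ∈ conditioning set.
{D} contains no descendant of M and blocks every backdoor path.
No other singleton works — e.g. {H} leaves P1 open — so {D} is the unique smallest valid adjustment set.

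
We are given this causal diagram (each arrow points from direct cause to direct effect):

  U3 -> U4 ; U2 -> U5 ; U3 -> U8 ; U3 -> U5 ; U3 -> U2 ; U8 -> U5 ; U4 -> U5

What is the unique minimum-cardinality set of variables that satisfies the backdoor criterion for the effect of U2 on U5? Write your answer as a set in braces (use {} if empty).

{U3}

Variables eligible for adjustment (non-descendants of U2, excluding U2 and U5): {U3, U4, U8}.
Backdoor paths from U2 to U5:
  P1: U2 <- U3 -> U8 -> U5
  P2: U2 <- U3 -> U4 -> U5
  P3: U2 <- U3 -> U5
The empty set is not sufficient: P1 (U2 <- U3 -> U8 -> U5) has no collider blocking it and no conditioned non-collider, so it is open.
Try {U3}:
  P1: blocked at fork node U3 ∈ conditioning set.
  P2: blocked at fork node U3 ∈ conditioning set.
  P3: blocked at fork node U3 ∈ conditioning set.
{U3} contains no descendant of U2 and blocks every backdoor path.
No other singleton works — e.g. {U8} leaves P2 open — so {U3} is the unique smallest valid adjustment set.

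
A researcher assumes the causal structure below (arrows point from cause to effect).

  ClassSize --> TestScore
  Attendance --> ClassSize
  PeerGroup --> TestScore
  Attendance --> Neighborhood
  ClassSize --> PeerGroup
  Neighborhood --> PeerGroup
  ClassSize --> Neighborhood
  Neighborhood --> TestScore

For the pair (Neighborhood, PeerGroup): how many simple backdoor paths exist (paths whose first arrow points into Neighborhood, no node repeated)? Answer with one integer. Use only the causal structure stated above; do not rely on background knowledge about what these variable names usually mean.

4

A backdoor path from Neighborhood to PeerGroup is any simple undirected path whose first edge points into Neighborhood (i.e. leaves Neighborhood via a parent).
Parents of Neighborhood: {Attendance, ClassSize}.
Enumerating:
  P1: Neighborhood <- Attendance -> ClassSize -> PeerGroup
  P2: Neighborhood <- Attendance -> ClassSize -> TestScore <- PeerGroup
  P3: Neighborhood <- ClassSize -> PeerGroup
  P4: Neighborhood <- ClassSize -> TestScore <- PeerGroup
That exhausts the simple backdoor paths. Count: 4.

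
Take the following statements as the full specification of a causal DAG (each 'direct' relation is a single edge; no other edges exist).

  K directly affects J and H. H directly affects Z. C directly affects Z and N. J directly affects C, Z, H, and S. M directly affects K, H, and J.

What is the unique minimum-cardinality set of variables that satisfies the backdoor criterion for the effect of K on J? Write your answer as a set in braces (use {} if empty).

{M}

Variables eligible for adjustment (non-descendants of K, excluding K and J): {M}.
Backdoor paths from K to J:
  P1: K <- M -> J
  P2: K <- M -> H <- J
  P3: K <- M -> H -> Z <- J
  P4: K <- M -> H -> Z <- C <- J
The empty set is not sufficient: P1 (K <- M -> J) has no collider blocking it and no conditioned non-collider, so it is open.
Try {M}:
  P1: blocked at fork node M ∈ conditioning set.
  P2: blocked at fork node M ∈ conditioning set.
  P3: blocked at fork node M ∈ conditioning set.
  P4: blocked at fork node M ∈ conditioning set.
{M} contains no descendant of K and blocks every backdoor path.
{M} is the unique smallest valid adjustment set.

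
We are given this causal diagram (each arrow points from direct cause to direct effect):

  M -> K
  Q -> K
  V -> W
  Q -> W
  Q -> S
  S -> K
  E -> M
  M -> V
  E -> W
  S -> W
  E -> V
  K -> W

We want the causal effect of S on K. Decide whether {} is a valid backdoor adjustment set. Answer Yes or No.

No

Backdoor paths from S to K (paths whose first edge points into S):
  P1: S <- Q -> K
  P2: S <- Q -> W <- E -> M -> K
  P3: S <- Q -> W <- E -> V <- M -> K
  P4: S <- Q -> W <- V <- E -> M -> K
  P5: S <- Q -> W <- V <- M -> K
  P6: S <- Q -> W <- K
Condition 1 (no descendant of S in the set): holds — descendants of S are {K, W}; none are in {}.
Condition 2 (every backdoor path blocked by {}):
  P1: open — no interior node is in the conditioning set.
  P2: blocked at collider W (neither it nor any descendant is in the conditioning set).
  P3: blocked at collider W (neither it nor any descendant is in the conditioning set).
  P4: blocked at collider W (neither it nor any descendant is in the conditioning set).
  P5: blocked at collider W (neither it nor any descendant is in the conditioning set).
  P6: blocked at collider W (neither it nor any descendant is in the conditioning set).
{} does not satisfy the backdoor criterion.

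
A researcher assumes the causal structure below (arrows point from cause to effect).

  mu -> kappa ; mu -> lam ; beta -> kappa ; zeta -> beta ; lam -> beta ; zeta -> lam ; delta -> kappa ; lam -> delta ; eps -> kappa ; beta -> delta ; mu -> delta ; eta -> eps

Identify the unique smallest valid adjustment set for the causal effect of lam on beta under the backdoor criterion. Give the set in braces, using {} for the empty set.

{zeta}

Variables eligible for adjustment (non-descendants of lam, excluding lam and beta): {eps, eta, mu, zeta}.
Backdoor paths from lam to beta:
  P1: lam <- zeta -> beta
  P2: lam <- mu -> delta <- beta
  P3: lam <- mu -> delta -> kappa <- beta
  P4: lam <- mu -> kappa <- beta
  P5: lam <- mu -> kappa <- delta <- beta
The empty set is not sufficient: P1 (lam <- zeta -> beta) has no collider blocking it and no conditioned non-collider, so it is open.
Try {zeta}:
  P1: blocked at fork node zeta ∈ conditioning set.
  P2: blocked at collider delta (neither it nor any descendant is in the conditioning set).
  P3: blocked at collider kappa (neither it nor any descendant is in the conditioning set).
  P4: blocked at collider kappa (neither it nor any descendant is in the conditioning set).
  P5: blocked at collider kappa (neither it nor any descendant is in the conditioning set).
{zeta} contains no descendant of lam and blocks every backdoor path.
No other singleton works — e.g. {mu} leaves P1 open — so {zeta} is the unique smallest valid adjustment set.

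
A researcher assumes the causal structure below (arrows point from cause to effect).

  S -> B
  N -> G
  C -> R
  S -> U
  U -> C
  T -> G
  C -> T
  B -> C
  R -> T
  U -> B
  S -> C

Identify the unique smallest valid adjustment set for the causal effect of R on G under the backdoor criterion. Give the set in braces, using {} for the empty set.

Variables eligible for adjustment (non-descendants of R, excluding R and G): {B, C, N, S, U}.
Backdoor paths from R to G:
  P1: R <- C -> T -> G
The empty set is not sufficient: P1 (R <- C -> T -> G) has no collider blocking it and no conditioned non-collider, so it is open.
Try {C}:
  P1: blocked at fork node C ∈ conditioning set.
{C} contains no descendant of R and blocks every backdoor path.
No other singleton works — e.g. {S} leaves P1 open — so {C} is the unique smallest valid adjustment set.

{C}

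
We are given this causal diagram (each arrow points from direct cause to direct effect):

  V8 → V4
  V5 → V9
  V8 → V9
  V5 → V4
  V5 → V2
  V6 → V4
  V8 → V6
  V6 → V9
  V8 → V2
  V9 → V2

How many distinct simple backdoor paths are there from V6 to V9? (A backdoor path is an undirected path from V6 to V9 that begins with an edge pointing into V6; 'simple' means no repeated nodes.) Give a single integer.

5

A backdoor path from V6 to V9 is any simple undirected path whose first edge points into V6 (i.e. leaves V6 via a parent).
Parents of V6: {V8}.
Enumerating:
  P1: V6 <- V8 -> V9
  P2: V6 <- V8 -> V4 <- V5 -> V9
  P3: V6 <- V8 -> V4 <- V5 -> V2 <- V9
  P4: V6 <- V8 -> V2 <- V5 -> V9
  P5: V6 <- V8 -> V2 <- V9
That exhausts the simple backdoor paths. Count: 5.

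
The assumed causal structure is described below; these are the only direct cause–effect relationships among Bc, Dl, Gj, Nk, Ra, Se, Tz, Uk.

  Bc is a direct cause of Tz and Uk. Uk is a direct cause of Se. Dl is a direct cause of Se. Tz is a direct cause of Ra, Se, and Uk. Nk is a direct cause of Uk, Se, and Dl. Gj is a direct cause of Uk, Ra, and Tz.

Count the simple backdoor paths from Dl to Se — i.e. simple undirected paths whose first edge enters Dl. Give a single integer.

A backdoor path from Dl to Se is any simple undirected path whose first edge points into Dl (i.e. leaves Dl via a parent).
Parents of Dl: {Nk}.
Enumerating:
  P1: Dl <- Nk -> Uk <- Gj -> Tz -> Se
  P2: Dl <- Nk -> Uk <- Gj -> Ra <- Tz -> Se
  P3: Dl <- Nk -> Uk <- Bc -> Tz -> Se
  P4: Dl <- Nk -> Uk <- Tz -> Se
  P5: Dl <- Nk -> Uk -> Se
  P6: Dl <- Nk -> Se
That exhausts the simple backdoor paths. Count: 6.

6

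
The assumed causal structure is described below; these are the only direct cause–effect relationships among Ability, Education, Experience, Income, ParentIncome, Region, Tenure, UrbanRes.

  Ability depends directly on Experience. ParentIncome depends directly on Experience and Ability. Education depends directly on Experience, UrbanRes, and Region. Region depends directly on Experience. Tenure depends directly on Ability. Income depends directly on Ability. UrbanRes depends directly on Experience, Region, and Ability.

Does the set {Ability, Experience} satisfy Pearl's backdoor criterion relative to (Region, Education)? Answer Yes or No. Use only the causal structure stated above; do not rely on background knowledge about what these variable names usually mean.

Backdoor paths from Region to Education (paths whose first edge points into Region):
  P1: Region <- Experience -> Ability -> UrbanRes -> Education
  P2: Region <- Experience -> UrbanRes -> Education
  P3: Region <- Experience -> ParentIncome <- Ability -> UrbanRes -> Education
  P4: Region <- Experience -> Education
Condition 1 (no descendant of Region in the set): holds — descendants of Region are {Education, UrbanRes}; none are in {Ability, Experience}.
Condition 2 (every backdoor path blocked by {Ability, Experience}):
  P1: blocked at fork node Experience ∈ conditioning set.
  P2: blocked at fork node Experience ∈ conditioning set.
  P3: blocked at fork node Experience ∈ conditioning set.
  P4: blocked at fork node Experience ∈ conditioning set.
{Ability, Experience} satisfies the backdoor criterion.

Yes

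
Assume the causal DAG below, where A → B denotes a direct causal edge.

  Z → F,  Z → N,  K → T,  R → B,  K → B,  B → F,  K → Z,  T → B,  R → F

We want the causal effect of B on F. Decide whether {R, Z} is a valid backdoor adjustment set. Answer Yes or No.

Backdoor paths from B to F (paths whose first edge points into B):
  P1: B <- R -> F
  P2: B <- K -> Z -> F
  P3: B <- T <- K -> Z -> F
Condition 1 (no descendant of B in the set): holds — descendants of B are {F}; none are in {R, Z}.
Condition 2 (every backdoor path blocked by {R, Z}):
  P1: blocked at fork node R ∈ conditioning set.
  P2: blocked at chain node Z ∈ conditioning set.
  P3: blocked at chain node Z ∈ conditioning set.
{R, Z} satisfies the backdoor criterion.

Yes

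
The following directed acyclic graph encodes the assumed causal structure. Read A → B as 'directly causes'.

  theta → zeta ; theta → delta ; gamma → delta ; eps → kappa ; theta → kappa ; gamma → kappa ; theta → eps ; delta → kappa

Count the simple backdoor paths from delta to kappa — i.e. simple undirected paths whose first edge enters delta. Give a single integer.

A backdoor path from delta to kappa is any simple undirected path whose first edge points into delta (i.e. leaves delta via a parent).
Parents of delta: {gamma, theta}.
Enumerating:
  P1: delta <- theta -> eps -> kappa
  P2: delta <- theta -> kappa
  P3: delta <- gamma -> kappa
That exhausts the simple backdoor paths. Count: 3.

3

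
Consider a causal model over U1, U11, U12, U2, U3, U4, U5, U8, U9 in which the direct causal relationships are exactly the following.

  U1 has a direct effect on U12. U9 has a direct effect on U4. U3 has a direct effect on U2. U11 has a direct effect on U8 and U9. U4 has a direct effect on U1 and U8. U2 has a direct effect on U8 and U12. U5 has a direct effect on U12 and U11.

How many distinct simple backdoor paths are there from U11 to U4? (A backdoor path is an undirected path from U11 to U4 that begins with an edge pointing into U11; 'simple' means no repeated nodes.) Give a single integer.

A backdoor path from U11 to U4 is any simple undirected path whose first edge points into U11 (i.e. leaves U11 via a parent).
Parents of U11: {U5}.
Enumerating:
  P1: U11 <- U5 -> U12 <- U2 -> U8 <- U4
  P2: U11 <- U5 -> U12 <- U1 <- U4
That exhausts the simple backdoor paths. Count: 2.

2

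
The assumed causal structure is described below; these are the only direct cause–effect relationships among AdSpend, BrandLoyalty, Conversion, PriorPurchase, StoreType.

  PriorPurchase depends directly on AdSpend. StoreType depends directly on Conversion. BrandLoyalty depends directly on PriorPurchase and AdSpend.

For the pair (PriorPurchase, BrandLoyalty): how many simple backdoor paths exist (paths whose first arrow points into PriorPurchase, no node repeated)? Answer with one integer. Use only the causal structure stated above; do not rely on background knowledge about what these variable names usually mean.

1

A backdoor path from PriorPurchase to BrandLoyalty is any simple undirected path whose first edge points into PriorPurchase (i.e. leaves PriorPurchase via a parent).
Parents of PriorPurchase: {AdSpend}.
Enumerating:
  P1: PriorPurchase <- AdSpend -> BrandLoyalty
That exhausts the simple backdoor paths. Count: 1.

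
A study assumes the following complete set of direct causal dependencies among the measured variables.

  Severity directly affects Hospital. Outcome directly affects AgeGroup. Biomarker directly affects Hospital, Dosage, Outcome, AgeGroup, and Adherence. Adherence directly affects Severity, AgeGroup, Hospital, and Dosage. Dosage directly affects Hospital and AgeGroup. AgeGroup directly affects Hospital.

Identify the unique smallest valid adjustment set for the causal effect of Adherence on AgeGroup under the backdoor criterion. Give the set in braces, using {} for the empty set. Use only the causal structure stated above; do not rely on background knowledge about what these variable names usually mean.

Variables eligible for adjustment (non-descendants of Adherence, excluding Adherence and AgeGroup): {Biomarker, Outcome}.
Backdoor paths from Adherence to AgeGroup:
  P1: Adherence <- Biomarker -> Outcome -> AgeGroup
  P2: Adherence <- Biomarker -> Dosage -> AgeGroup
  P3: Adherence <- Biomarker -> Dosage -> Hospital <- AgeGroup
  P4: Adherence <- Biomarker -> AgeGroup
  P5: Adherence <- Biomarker -> Hospital <- Dosage -> AgeGroup
  P6: Adherence <- Biomarker -> Hospital <- AgeGroup
The empty set is not sufficient: P1 (Adherence <- Biomarker -> Outcome -> AgeGroup) has no collider blocking it and no conditioned non-collider, so it is open.
Try {Biomarker}:
  P1: blocked at fork node Biomarker ∈ conditioning set.
  P2: blocked at fork node Biomarker ∈ conditioning set.
  P3: blocked at fork node Biomarker ∈ conditioning set.
  P4: blocked at fork node Biomarker ∈ conditioning set.
  P5: blocked at fork node Biomarker ∈ conditioning set.
  P6: blocked at fork node Biomarker ∈ conditioning set.
{Biomarker} contains no descendant of Adherence and blocks every backdoor path.
No other singleton works — e.g. {Outcome} leaves P2 open — so {Biomarker} is the unique smallest valid adjustment set.

{Biomarker}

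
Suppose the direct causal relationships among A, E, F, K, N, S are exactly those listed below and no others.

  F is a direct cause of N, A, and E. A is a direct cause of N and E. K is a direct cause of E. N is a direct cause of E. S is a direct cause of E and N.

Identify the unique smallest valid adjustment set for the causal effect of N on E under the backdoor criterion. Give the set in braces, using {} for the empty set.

Variables eligible for adjustment (non-descendants of N, excluding N and E): {A, F, K, S}.
Backdoor paths from N to E:
  P1: N <- F -> A -> E
  P2: N <- F -> E
  P3: N <- A <- F -> E
  P4: N <- A -> E
  P5: N <- S -> E
The empty set is not sufficient: P1 (N <- F -> A -> E) has no collider blocking it and no conditioned non-collider, so it is open.
Try {A, F, S}:
  P1: blocked at fork node F ∈ conditioning set.
  P2: blocked at fork node F ∈ conditioning set.
  P3: blocked at chain node A ∈ conditioning set.
  P4: blocked at fork node A ∈ conditioning set.
  P5: blocked at fork node S ∈ conditioning set.
{A, F, S} contains no descendant of N and blocks every backdoor path.
Every element of {A, F, S} is needed (dropping A leaves P4 open; dropping F leaves P2 open; dropping S leaves P5 open), so no proper subset is valid.
Among all size-3 subsets of the eligible variables, only {A, F, S} blocks every backdoor path, so it is the unique smallest valid adjustment set.

{A, F, S}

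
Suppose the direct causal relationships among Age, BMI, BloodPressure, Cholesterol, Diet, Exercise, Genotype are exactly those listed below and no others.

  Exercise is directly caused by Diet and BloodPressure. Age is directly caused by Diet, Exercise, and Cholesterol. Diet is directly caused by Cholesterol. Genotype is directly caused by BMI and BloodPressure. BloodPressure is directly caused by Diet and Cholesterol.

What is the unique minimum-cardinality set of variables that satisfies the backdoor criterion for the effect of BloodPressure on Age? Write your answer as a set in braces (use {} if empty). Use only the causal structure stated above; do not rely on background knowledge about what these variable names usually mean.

Variables eligible for adjustment (non-descendants of BloodPressure, excluding BloodPressure and Age): {BMI, Cholesterol, Diet}.
Backdoor paths from BloodPressure to Age:
  P1: BloodPressure <- Cholesterol -> Diet -> Exercise -> Age
  P2: BloodPressure <- Cholesterol -> Diet -> Age
  P3: BloodPressure <- Cholesterol -> Age
  P4: BloodPressure <- Diet <- Cholesterol -> Age
  P5: BloodPressure <- Diet -> Exercise -> Age
  P6: BloodPressure <- Diet -> Age
The empty set is not sufficient: P1 (BloodPressure <- Cholesterol -> Diet -> Exercise -> Age) has no collider blocking it and no conditioned non-collider, so it is open.
Try {Cholesterol, Diet}:
  P1: blocked at fork node Cholesterol ∈ conditioning set.
  P2: blocked at fork node Cholesterol ∈ conditioning set.
  P3: blocked at fork node Cholesterol ∈ conditioning set.
  P4: blocked at chain node Diet ∈ conditioning set.
  P5: blocked at fork node Diet ∈ conditioning set.
  P6: blocked at fork node Diet ∈ conditioning set.
{Cholesterol, Diet} contains no descendant of BloodPressure and blocks every backdoor path.
Every element of {Cholesterol, Diet} is needed (dropping Cholesterol leaves P3 open; dropping Diet leaves P5 open), so no proper subset is valid.
Among all size-2 subsets of the eligible variables, only {Cholesterol, Diet} blocks every backdoor path, so it is the unique smallest valid adjustment set.

{Cholesterol, Diet}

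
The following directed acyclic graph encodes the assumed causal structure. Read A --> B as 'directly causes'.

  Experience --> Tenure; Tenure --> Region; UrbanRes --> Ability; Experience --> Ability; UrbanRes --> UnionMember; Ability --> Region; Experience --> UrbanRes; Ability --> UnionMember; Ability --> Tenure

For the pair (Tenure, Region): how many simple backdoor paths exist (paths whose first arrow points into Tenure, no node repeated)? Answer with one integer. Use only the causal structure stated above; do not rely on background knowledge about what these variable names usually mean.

A backdoor path from Tenure to Region is any simple undirected path whose first edge points into Tenure (i.e. leaves Tenure via a parent).
Parents of Tenure: {Ability, Experience}.
Enumerating:
  P1: Tenure <- Experience -> UrbanRes -> Ability -> Region
  P2: Tenure <- Experience -> UrbanRes -> UnionMember <- Ability -> Region
  P3: Tenure <- Experience -> Ability -> Region
  P4: Tenure <- Ability -> Region
That exhausts the simple backdoor paths. Count: 4.

4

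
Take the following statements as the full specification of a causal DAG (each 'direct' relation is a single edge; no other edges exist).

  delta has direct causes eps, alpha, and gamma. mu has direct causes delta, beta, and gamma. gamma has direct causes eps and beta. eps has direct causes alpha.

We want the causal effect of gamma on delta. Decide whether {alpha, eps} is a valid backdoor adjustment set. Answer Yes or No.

Backdoor paths from gamma to delta (paths whose first edge points into gamma):
  P1: gamma <- beta -> mu <- delta
  P2: gamma <- eps <- alpha -> delta
  P3: gamma <- eps -> delta
Condition 1 (no descendant of gamma in the set): holds — descendants of gamma are {delta, mu}; none are in {alpha, eps}.
Condition 2 (every backdoor path blocked by {alpha, eps}):
  P1: blocked at collider mu (neither it nor any descendant is in the conditioning set).
  P2: blocked at chain node eps ∈ conditioning set.
  P3: blocked at fork node eps ∈ conditioning set.
{alpha, eps} satisfies the backdoor criterion.

Yes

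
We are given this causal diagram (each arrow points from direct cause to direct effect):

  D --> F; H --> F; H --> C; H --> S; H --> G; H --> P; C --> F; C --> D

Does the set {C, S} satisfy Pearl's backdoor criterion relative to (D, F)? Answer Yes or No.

Yes

Backdoor paths from D to F (paths whose first edge points into D):
  P1: D <- C <- H -> F
  P2: D <- C -> F
Condition 1 (no descendant of D in the set): holds — descendants of D are {F}; none are in {C, S}.
Condition 2 (every backdoor path blocked by {C, S}):
  P1: blocked at chain node C ∈ conditioning set.
  P2: blocked at fork node C ∈ conditioning set.
{C, S} satisfies the backdoor criterion.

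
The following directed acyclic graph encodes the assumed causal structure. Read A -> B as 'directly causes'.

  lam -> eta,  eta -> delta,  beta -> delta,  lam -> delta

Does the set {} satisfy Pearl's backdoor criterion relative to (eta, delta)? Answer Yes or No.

Backdoor paths from eta to delta (paths whose first edge points into eta):
  P1: eta <- lam -> delta
Condition 1 (no descendant of eta in the set): holds — descendants of eta are {delta}; none are in {}.
Condition 2 (every backdoor path blocked by {}):
  P1: open — no interior node is in the conditioning set.
{} does not satisfy the backdoor criterion.

No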